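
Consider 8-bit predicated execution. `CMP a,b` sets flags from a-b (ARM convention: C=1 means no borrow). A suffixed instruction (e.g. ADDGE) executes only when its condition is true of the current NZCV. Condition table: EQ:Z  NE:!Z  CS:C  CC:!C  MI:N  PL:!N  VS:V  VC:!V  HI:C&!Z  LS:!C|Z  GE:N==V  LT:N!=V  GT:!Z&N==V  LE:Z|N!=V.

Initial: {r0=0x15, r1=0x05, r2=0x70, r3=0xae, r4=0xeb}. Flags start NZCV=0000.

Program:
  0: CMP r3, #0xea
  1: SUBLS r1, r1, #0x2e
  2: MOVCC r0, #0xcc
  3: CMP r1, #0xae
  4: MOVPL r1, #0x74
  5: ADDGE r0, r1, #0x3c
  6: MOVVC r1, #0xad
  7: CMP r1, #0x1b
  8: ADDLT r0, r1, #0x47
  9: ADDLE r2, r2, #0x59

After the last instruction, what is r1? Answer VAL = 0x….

[0] flags=1000 → (cmp)
[1] flags=1000 LS?T → r1=0xd7
[2] flags=1000 CC?T → r0=0xcc
[3] flags=0010 → (cmp)
[4] flags=0010 PL?T → r1=0x74
[5] flags=0010 GE?T → r0=0xb0
[6] flags=0010 VC?T → r1=0xad
[7] flags=1010 → (cmp)
[8] flags=1010 LT?T → r0=0xf4
[9] flags=1010 LE?T → r2=0xc9

VAL = 0xad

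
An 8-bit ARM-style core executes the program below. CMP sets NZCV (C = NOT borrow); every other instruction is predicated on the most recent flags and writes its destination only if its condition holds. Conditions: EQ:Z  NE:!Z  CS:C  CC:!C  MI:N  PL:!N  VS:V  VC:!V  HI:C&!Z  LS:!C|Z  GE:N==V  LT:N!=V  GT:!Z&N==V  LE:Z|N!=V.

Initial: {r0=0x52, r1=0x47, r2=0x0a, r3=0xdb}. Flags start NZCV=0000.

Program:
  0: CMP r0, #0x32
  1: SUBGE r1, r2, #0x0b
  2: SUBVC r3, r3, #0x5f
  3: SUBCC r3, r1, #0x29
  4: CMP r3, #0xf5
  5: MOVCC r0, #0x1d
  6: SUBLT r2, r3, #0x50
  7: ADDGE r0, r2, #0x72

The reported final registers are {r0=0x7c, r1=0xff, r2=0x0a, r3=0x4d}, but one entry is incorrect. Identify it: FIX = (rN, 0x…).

FIX = (r3, 0x7c)

[0] flags=0010 → (cmp)
[1] flags=0010 GE?T → r1=0xff
[2] flags=0010 VC?T → r3=0x7c
[3] flags=0010 CC?F → skip
[4] flags=1001 → (cmp)
[5] flags=1001 CC?T → r0=0x1d
[6] flags=1001 LT?F → skip
[7] flags=1001 GE?T → r0=0x7c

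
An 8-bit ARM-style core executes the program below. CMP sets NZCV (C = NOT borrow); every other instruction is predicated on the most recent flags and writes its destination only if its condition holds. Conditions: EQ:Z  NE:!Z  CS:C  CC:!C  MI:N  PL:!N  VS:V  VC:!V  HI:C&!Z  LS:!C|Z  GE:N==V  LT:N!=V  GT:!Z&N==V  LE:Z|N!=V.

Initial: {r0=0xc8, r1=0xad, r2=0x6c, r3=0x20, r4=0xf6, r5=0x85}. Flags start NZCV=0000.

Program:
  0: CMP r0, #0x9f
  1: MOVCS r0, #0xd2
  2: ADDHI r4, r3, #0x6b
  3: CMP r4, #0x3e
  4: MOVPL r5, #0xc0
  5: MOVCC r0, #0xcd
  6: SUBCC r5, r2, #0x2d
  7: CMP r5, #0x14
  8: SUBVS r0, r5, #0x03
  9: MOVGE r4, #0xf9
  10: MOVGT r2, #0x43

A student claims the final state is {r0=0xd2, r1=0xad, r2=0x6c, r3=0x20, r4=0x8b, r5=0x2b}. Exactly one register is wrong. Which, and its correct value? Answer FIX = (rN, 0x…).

FIX = (r5, 0xc0)

[0] flags=0010 → (cmp)
[1] flags=0010 CS?T → r0=0xd2
[2] flags=0010 HI?T → r4=0x8b
[3] flags=0011 → (cmp)
[4] flags=0011 PL?T → r5=0xc0
[5] flags=0011 CC?F → skip
[6] flags=0011 CC?F → skip
[7] flags=1010 → (cmp)
[8] flags=1010 VS?F → skip
[9] flags=1010 GE?F → skip
[10] flags=1010 GT?F → skip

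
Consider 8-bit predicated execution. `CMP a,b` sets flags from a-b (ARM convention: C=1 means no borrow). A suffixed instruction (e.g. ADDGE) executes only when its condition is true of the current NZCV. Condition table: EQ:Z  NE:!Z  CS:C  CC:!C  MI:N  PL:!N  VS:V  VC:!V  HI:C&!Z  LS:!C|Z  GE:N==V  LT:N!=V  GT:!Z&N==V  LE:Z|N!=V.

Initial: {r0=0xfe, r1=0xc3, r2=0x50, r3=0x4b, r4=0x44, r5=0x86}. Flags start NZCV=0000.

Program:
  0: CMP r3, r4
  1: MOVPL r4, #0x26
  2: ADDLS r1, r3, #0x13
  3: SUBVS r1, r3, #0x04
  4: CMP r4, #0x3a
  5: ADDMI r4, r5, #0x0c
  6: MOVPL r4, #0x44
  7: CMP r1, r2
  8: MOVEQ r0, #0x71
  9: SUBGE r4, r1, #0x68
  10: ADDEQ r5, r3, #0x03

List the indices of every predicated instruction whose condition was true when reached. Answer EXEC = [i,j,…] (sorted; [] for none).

EXEC = [1,5]

0: ✓ CMP  NZCV=0010
1: ✓ MOVPL  r4←0x26
2: · ADDLS
3: · SUBVS
4: ✓ CMP  NZCV=1000
5: ✓ ADDMI  r4←0x92
6: · MOVPL
7: ✓ CMP  NZCV=0011
8: · MOVEQ
9: · SUBGE
10: · ADDEQ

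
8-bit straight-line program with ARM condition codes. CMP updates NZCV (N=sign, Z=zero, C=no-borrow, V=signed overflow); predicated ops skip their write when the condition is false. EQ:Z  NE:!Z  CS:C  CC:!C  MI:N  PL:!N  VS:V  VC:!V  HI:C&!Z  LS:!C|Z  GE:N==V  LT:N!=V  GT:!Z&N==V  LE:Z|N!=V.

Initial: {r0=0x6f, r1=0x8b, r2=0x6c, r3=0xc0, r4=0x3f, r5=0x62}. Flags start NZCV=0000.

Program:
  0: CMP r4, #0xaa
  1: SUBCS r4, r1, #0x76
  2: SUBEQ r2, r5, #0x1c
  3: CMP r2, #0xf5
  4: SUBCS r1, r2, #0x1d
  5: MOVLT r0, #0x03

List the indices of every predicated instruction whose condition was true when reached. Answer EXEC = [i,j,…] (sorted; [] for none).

EXEC = []

[0] flags=1001 → (cmp)
[1] flags=1001 CS?F → skip
[2] flags=1001 EQ?F → skip
[3] flags=0000 → (cmp)
[4] flags=0000 CS?F → skip
[5] flags=0000 LT?F → skip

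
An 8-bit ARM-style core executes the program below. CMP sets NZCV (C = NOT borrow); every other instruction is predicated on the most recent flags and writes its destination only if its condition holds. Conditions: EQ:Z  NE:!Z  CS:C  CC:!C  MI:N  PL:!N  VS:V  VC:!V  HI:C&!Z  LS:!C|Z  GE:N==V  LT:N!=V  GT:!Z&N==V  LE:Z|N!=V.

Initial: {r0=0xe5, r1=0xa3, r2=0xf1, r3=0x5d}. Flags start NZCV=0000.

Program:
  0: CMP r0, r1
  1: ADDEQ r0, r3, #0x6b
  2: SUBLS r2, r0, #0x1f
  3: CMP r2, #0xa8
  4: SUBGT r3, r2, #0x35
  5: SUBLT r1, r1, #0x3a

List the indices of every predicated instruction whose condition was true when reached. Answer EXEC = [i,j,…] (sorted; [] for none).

EXEC = [4]

[0] flags=0010 → (cmp)
[1] flags=0010 EQ?F → skip
[2] flags=0010 LS?F → skip
[3] flags=0010 → (cmp)
[4] flags=0010 GT?T → r3=0xbc
[5] flags=0010 LT?F → skip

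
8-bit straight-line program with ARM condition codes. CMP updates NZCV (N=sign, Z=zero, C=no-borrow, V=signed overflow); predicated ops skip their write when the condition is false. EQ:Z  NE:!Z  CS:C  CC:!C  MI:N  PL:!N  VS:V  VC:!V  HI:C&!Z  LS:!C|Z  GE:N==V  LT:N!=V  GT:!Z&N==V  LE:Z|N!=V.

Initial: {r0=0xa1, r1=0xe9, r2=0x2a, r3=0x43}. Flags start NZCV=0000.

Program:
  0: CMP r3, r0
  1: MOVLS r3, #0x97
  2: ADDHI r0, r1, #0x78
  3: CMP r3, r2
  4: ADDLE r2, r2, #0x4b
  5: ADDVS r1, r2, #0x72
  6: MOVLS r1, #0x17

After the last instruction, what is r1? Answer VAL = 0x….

[0] flags=1001 → (cmp)
[1] flags=1001 LS?T → r3=0x97
[2] flags=1001 HI?F → skip
[3] flags=0011 → (cmp)
[4] flags=0011 LE?T → r2=0x75
[5] flags=0011 VS?T → r1=0xe7
[6] flags=0011 LS?F → skip

VAL = 0xe7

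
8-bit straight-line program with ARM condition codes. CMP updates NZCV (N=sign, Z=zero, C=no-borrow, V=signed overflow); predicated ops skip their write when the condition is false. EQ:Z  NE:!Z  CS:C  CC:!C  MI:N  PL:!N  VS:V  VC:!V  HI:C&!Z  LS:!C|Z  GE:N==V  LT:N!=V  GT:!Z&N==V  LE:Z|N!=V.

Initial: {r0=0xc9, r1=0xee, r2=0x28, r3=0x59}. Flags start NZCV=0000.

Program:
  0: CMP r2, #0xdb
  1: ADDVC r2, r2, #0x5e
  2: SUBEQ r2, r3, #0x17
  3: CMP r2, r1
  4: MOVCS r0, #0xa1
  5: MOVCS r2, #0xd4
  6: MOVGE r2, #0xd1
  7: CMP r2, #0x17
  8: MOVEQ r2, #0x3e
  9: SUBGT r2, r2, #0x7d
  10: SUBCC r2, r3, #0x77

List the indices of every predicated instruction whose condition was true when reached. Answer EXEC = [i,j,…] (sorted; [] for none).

[0] flags=0000 → (cmp)
[1] flags=0000 VC?T → r2=0x86
[2] flags=0000 EQ?F → skip
[3] flags=1000 → (cmp)
[4] flags=1000 CS?F → skip
[5] flags=1000 CS?F → skip
[6] flags=1000 GE?F → skip
[7] flags=0011 → (cmp)
[8] flags=0011 EQ?F → skip
[9] flags=0011 GT?F → skip
[10] flags=0011 CC?F → skip

EXEC = [1]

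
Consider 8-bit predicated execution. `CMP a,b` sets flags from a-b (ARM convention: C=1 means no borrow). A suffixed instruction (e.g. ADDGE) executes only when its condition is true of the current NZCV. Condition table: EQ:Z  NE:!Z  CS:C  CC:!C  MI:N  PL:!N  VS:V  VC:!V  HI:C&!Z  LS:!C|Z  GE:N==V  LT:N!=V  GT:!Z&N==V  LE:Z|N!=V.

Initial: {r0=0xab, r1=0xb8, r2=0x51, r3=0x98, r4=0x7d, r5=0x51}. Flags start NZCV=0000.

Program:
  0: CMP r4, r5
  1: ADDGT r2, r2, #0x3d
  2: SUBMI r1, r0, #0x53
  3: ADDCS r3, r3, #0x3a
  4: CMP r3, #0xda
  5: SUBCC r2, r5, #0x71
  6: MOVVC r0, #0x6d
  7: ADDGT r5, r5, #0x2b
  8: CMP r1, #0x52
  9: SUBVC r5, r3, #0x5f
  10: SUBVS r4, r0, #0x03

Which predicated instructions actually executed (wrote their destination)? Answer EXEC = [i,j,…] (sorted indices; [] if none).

[0] flags=0010 → (cmp)
[1] flags=0010 GT?T → r2=0x8e
[2] flags=0010 MI?F → skip
[3] flags=0010 CS?T → r3=0xd2
[4] flags=1000 → (cmp)
[5] flags=1000 CC?T → r2=0xe0
[6] flags=1000 VC?T → r0=0x6d
[7] flags=1000 GT?F → skip
[8] flags=0011 → (cmp)
[9] flags=0011 VC?F → skip
[10] flags=0011 VS?T → r4=0x6a

EXEC = [1,3,5,6,10]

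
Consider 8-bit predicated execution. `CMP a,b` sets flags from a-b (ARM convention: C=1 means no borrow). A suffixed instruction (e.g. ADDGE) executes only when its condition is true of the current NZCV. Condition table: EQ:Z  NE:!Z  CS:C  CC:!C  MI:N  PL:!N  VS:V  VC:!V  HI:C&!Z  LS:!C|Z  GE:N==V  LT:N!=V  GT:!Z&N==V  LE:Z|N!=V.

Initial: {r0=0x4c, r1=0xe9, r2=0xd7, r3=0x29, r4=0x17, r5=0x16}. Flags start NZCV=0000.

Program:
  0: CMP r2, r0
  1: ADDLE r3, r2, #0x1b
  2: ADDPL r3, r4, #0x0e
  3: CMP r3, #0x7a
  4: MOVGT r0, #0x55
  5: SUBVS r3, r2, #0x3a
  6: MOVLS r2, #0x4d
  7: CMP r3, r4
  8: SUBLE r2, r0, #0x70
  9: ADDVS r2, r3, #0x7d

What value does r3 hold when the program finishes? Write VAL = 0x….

[0] flags=1010 → (cmp)
[1] flags=1010 LE?T → r3=0xf2
[2] flags=1010 PL?F → skip
[3] flags=0011 → (cmp)
[4] flags=0011 GT?F → skip
[5] flags=0011 VS?T → r3=0x9d
[6] flags=0011 LS?F → skip
[7] flags=1010 → (cmp)
[8] flags=1010 LE?T → r2=0xdc
[9] flags=1010 VS?F → skip

VAL = 0x9d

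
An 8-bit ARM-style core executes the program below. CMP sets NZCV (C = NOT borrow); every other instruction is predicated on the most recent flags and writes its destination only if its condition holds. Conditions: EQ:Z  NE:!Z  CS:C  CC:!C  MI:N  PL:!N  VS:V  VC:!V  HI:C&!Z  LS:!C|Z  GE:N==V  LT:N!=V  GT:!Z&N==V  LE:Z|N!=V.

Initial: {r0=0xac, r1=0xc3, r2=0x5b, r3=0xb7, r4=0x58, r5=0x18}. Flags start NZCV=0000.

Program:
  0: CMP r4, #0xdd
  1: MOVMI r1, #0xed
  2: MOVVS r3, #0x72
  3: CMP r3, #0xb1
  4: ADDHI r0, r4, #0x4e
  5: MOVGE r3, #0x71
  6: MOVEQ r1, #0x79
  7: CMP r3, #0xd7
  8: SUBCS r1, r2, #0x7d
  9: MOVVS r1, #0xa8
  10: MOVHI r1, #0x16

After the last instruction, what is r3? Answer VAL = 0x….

VAL = 0x71

0: ✓ CMP  NZCV=0000
1: · MOVMI
2: · MOVVS
3: ✓ CMP  NZCV=0010
4: ✓ ADDHI  r0←0xa6
5: ✓ MOVGE  r3←0x71
6: · MOVEQ
7: ✓ CMP  NZCV=1001
8: · SUBCS
9: ✓ MOVVS  r1←0xa8
10: · MOVHI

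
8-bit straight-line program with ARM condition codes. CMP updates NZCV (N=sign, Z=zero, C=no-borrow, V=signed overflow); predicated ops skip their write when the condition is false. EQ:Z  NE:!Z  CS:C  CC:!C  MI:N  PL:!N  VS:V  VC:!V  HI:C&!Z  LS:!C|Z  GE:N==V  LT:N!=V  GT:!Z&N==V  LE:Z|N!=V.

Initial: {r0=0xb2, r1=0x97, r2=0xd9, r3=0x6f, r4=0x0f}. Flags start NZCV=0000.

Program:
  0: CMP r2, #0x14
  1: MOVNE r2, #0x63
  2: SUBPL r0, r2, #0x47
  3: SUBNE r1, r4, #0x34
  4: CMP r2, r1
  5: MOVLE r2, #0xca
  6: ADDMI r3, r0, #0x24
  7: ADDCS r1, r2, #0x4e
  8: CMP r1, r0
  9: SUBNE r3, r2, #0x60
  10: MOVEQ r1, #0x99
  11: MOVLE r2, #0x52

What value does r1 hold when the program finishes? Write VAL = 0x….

VAL = 0xdb

0: ✓ CMP  NZCV=1010
1: ✓ MOVNE  r2←0x63
2: · SUBPL
3: ✓ SUBNE  r1←0xdb
4: ✓ CMP  NZCV=1001
5: · MOVLE
6: ✓ ADDMI  r3←0xd6
7: · ADDCS
8: ✓ CMP  NZCV=0010
9: ✓ SUBNE  r3←0x03
10: · MOVEQ
11: · MOVLE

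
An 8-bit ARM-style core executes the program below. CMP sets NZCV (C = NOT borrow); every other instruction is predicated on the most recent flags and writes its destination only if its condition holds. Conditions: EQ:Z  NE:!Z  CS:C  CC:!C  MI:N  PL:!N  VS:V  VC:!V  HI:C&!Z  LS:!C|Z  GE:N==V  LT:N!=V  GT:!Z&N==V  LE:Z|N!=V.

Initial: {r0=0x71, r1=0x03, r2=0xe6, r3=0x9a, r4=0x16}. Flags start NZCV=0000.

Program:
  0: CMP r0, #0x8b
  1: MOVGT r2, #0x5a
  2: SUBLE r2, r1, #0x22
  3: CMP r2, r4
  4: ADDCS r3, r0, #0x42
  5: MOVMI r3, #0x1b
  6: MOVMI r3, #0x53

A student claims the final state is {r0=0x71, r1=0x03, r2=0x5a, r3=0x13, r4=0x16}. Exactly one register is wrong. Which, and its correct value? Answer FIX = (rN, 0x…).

FIX = (r3, 0xb3)

0: ✓ CMP  NZCV=1001
1: ✓ MOVGT  r2←0x5a
2: · SUBLE
3: ✓ CMP  NZCV=0010
4: ✓ ADDCS  r3←0xb3
5: · MOVMI
6: · MOVMI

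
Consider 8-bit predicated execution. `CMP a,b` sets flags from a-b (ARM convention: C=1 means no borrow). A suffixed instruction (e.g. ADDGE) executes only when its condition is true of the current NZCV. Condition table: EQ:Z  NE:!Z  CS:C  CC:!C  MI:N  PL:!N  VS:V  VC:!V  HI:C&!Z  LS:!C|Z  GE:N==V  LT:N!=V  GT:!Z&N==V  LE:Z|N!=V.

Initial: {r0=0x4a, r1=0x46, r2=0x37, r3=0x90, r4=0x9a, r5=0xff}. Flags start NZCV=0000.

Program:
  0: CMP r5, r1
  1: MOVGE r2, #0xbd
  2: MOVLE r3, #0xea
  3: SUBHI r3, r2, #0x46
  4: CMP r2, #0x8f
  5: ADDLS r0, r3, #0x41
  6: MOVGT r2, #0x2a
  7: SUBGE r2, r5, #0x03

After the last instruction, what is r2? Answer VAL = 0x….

VAL = 0xfc

[0] flags=1010 → (cmp)
[1] flags=1010 GE?F → skip
[2] flags=1010 LE?T → r3=0xea
[3] flags=1010 HI?T → r3=0xf1
[4] flags=1001 → (cmp)
[5] flags=1001 LS?T → r0=0x32
[6] flags=1001 GT?T → r2=0x2a
[7] flags=1001 GE?T → r2=0xfc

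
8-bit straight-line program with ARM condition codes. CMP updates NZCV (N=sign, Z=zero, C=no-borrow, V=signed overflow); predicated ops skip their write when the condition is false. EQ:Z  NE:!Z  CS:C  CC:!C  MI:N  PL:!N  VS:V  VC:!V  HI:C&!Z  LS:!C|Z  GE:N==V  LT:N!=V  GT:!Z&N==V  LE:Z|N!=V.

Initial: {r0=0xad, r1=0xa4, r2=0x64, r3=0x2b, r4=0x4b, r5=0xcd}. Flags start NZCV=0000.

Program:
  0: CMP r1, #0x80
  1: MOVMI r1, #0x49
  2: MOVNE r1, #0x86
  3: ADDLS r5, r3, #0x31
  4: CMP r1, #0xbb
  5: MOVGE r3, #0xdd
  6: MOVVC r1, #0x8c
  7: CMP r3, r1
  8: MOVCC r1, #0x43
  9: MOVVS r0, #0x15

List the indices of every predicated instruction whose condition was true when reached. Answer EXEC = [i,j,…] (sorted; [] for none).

0: ✓ CMP  NZCV=0010
1: · MOVMI
2: ✓ MOVNE  r1←0x86
3: · ADDLS
4: ✓ CMP  NZCV=1000
5: · MOVGE
6: ✓ MOVVC  r1←0x8c
7: ✓ CMP  NZCV=1001
8: ✓ MOVCC  r1←0x43
9: ✓ MOVVS  r0←0x15

EXEC = [2,6,8,9]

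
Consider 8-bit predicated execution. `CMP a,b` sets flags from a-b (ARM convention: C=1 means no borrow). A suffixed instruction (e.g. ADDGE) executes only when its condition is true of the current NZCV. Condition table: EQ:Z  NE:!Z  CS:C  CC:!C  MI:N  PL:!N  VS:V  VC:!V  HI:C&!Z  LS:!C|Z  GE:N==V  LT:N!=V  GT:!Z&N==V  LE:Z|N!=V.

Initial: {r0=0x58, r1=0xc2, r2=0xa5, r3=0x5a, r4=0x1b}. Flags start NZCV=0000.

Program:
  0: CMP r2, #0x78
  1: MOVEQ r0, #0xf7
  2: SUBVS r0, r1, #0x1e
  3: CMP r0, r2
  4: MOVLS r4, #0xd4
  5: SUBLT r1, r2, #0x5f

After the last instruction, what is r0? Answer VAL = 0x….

VAL = 0xa4

[0] flags=0011 → (cmp)
[1] flags=0011 EQ?F → skip
[2] flags=0011 VS?T → r0=0xa4
[3] flags=1000 → (cmp)
[4] flags=1000 LS?T → r4=0xd4
[5] flags=1000 LT?T → r1=0x46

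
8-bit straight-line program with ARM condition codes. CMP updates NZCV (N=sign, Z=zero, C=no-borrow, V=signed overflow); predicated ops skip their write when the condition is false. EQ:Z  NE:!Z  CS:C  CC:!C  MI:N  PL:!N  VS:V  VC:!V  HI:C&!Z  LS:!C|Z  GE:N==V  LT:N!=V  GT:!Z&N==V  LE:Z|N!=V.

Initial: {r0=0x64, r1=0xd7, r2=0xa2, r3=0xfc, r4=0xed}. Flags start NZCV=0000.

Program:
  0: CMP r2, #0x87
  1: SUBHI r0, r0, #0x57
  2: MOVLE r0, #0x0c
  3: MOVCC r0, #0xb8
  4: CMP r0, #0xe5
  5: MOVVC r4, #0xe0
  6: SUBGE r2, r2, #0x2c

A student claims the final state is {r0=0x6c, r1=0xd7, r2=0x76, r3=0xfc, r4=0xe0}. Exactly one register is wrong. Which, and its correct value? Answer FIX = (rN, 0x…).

[0] flags=0010 → (cmp)
[1] flags=0010 HI?T → r0=0x0d
[2] flags=0010 LE?F → skip
[3] flags=0010 CC?F → skip
[4] flags=0000 → (cmp)
[5] flags=0000 VC?T → r4=0xe0
[6] flags=0000 GE?T → r2=0x76

FIX = (r0, 0x0d)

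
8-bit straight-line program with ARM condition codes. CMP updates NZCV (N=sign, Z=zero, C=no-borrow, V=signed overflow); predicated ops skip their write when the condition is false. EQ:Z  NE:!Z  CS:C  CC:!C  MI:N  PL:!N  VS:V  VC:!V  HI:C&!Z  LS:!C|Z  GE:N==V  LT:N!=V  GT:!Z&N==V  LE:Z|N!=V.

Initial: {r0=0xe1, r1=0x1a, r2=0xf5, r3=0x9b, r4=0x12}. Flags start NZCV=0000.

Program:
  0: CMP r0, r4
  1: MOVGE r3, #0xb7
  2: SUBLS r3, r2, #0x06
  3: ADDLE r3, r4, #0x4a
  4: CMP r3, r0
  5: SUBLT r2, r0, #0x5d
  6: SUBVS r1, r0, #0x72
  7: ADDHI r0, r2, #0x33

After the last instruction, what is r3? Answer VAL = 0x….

VAL = 0x5c

[0] flags=1010 → (cmp)
[1] flags=1010 GE?F → skip
[2] flags=1010 LS?F → skip
[3] flags=1010 LE?T → r3=0x5c
[4] flags=0000 → (cmp)
[5] flags=0000 LT?F → skip
[6] flags=0000 VS?F → skip
[7] flags=0000 HI?F → skip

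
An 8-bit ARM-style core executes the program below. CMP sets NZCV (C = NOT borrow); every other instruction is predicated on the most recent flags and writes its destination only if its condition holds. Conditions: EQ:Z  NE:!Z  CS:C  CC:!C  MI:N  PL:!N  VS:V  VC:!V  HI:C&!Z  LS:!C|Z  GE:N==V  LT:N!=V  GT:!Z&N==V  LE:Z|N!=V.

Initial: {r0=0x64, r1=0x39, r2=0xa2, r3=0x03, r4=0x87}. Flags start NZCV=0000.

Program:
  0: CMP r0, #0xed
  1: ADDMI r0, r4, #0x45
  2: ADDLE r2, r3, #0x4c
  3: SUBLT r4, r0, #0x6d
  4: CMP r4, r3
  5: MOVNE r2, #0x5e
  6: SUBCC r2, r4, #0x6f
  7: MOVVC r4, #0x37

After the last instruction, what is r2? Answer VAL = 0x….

VAL = 0x5e

[0] flags=0000 → (cmp)
[1] flags=0000 MI?F → skip
[2] flags=0000 LE?F → skip
[3] flags=0000 LT?F → skip
[4] flags=1010 → (cmp)
[5] flags=1010 NE?T → r2=0x5e
[6] flags=1010 CC?F → skip
[7] flags=1010 VC?T → r4=0x37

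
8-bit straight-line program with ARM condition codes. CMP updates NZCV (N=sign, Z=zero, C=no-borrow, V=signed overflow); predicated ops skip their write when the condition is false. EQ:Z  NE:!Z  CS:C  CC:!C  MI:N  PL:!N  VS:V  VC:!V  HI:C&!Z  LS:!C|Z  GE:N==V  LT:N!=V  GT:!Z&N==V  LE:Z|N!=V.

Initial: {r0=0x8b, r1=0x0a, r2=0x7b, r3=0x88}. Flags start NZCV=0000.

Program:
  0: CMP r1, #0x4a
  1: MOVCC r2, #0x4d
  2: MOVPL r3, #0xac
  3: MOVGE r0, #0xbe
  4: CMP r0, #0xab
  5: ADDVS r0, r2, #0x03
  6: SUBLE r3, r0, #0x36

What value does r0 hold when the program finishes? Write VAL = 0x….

VAL = 0x8b

0: ✓ CMP  NZCV=1000
1: ✓ MOVCC  r2←0x4d
2: · MOVPL
3: · MOVGE
4: ✓ CMP  NZCV=1000
5: · ADDVS
6: ✓ SUBLE  r3←0x55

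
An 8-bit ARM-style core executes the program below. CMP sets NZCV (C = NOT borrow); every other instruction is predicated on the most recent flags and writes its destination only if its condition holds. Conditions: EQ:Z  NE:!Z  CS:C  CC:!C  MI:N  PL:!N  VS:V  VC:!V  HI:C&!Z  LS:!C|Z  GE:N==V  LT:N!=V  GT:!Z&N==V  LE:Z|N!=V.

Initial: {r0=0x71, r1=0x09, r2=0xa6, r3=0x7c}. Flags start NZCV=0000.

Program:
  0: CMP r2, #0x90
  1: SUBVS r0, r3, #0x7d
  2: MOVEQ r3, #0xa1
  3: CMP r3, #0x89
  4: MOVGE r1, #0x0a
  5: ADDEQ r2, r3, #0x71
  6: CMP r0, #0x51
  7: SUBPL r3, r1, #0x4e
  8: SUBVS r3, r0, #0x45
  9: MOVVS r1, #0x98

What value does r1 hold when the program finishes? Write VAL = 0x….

VAL = 0x0a

0: ✓ CMP  NZCV=0010
1: · SUBVS
2: · MOVEQ
3: ✓ CMP  NZCV=1001
4: ✓ MOVGE  r1←0x0a
5: · ADDEQ
6: ✓ CMP  NZCV=0010
7: ✓ SUBPL  r3←0xbc
8: · SUBVS
9: · MOVVS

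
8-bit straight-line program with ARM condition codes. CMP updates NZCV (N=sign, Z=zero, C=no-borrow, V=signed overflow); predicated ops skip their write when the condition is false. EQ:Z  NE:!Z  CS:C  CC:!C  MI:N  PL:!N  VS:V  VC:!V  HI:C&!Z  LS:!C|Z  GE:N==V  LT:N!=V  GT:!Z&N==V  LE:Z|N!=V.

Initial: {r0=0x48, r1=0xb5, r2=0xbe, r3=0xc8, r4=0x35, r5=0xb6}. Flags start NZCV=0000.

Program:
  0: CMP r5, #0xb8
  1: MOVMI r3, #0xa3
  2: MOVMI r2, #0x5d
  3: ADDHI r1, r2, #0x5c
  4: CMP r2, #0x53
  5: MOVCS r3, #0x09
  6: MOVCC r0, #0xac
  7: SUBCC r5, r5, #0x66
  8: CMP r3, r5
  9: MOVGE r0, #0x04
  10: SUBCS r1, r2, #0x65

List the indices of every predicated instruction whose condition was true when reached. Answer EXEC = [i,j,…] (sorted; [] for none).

0: ✓ CMP  NZCV=1000
1: ✓ MOVMI  r3←0xa3
2: ✓ MOVMI  r2←0x5d
3: · ADDHI
4: ✓ CMP  NZCV=0010
5: ✓ MOVCS  r3←0x09
6: · MOVCC
7: · SUBCC
8: ✓ CMP  NZCV=0000
9: ✓ MOVGE  r0←0x04
10: · SUBCS

EXEC = [1,2,5,9]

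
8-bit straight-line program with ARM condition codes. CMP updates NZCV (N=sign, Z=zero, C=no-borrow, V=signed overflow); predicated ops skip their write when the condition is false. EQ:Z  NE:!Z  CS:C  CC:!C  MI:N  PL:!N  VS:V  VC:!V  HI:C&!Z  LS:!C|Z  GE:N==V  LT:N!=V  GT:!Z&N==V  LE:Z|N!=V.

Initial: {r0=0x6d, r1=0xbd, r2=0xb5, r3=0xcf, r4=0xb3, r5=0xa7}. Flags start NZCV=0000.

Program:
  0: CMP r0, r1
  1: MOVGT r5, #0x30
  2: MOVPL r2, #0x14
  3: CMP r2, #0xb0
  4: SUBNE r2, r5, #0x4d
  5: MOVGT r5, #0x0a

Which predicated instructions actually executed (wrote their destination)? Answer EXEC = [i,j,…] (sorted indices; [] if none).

EXEC = [1,4,5]

[0] flags=1001 → (cmp)
[1] flags=1001 GT?T → r5=0x30
[2] flags=1001 PL?F → skip
[3] flags=0010 → (cmp)
[4] flags=0010 NE?T → r2=0xe3
[5] flags=0010 GT?T → r5=0x0a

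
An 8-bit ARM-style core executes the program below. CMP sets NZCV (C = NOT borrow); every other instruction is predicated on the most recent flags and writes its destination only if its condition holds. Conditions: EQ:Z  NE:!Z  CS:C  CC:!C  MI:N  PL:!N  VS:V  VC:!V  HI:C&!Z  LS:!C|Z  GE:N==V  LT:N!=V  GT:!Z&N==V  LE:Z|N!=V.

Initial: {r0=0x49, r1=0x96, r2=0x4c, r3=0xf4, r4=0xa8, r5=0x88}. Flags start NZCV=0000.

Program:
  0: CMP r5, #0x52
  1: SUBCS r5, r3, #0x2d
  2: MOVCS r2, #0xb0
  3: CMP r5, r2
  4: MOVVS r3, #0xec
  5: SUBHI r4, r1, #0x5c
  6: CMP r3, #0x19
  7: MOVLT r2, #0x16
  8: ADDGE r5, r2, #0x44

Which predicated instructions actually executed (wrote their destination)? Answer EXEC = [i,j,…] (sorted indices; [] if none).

0: ✓ CMP  NZCV=0011
1: ✓ SUBCS  r5←0xc7
2: ✓ MOVCS  r2←0xb0
3: ✓ CMP  NZCV=0010
4: · MOVVS
5: ✓ SUBHI  r4←0x3a
6: ✓ CMP  NZCV=1010
7: ✓ MOVLT  r2←0x16
8: · ADDGE

EXEC = [1,2,5,7]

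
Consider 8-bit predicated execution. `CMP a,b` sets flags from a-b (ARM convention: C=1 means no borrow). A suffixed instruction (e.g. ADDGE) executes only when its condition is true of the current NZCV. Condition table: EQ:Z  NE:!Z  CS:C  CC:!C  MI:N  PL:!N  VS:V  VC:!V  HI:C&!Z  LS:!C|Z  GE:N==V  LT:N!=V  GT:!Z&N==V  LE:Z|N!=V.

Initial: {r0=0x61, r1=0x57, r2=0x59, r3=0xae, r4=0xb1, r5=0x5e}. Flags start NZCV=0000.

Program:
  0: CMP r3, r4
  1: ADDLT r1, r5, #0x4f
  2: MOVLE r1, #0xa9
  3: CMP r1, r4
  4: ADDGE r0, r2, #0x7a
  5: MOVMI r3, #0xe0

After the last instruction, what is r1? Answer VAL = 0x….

VAL = 0xa9

0: ✓ CMP  NZCV=1000
1: ✓ ADDLT  r1←0xad
2: ✓ MOVLE  r1←0xa9
3: ✓ CMP  NZCV=1000
4: · ADDGE
5: ✓ MOVMI  r3←0xe0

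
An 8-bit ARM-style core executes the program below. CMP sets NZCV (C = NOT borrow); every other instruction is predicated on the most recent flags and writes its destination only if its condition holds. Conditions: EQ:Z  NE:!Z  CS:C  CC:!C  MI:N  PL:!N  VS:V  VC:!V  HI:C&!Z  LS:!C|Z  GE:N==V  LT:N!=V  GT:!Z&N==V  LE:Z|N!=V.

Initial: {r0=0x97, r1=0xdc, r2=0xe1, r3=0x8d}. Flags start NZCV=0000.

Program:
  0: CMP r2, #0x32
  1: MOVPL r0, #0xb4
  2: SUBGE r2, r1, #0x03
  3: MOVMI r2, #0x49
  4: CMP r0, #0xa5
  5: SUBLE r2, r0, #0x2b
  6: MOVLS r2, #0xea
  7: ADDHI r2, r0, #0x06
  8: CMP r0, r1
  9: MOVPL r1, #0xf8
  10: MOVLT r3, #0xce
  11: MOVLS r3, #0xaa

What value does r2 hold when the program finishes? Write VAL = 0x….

VAL = 0xea

0: ✓ CMP  NZCV=1010
1: · MOVPL
2: · SUBGE
3: ✓ MOVMI  r2←0x49
4: ✓ CMP  NZCV=1000
5: ✓ SUBLE  r2←0x6c
6: ✓ MOVLS  r2←0xea
7: · ADDHI
8: ✓ CMP  NZCV=1000
9: · MOVPL
10: ✓ MOVLT  r3←0xce
11: ✓ MOVLS  r3←0xaa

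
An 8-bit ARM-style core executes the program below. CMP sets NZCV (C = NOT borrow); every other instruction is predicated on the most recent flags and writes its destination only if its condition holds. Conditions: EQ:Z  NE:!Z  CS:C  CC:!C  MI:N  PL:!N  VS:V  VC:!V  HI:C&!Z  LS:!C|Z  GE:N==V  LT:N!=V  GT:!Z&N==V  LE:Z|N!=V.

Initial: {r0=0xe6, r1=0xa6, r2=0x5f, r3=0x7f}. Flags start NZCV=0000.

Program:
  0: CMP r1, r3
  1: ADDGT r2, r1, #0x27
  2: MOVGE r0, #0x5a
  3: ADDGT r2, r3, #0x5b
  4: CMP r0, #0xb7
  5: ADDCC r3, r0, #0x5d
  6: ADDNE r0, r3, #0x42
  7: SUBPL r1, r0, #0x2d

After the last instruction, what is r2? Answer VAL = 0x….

0: ✓ CMP  NZCV=0011
1: · ADDGT
2: · MOVGE
3: · ADDGT
4: ✓ CMP  NZCV=0010
5: · ADDCC
6: ✓ ADDNE  r0←0xc1
7: ✓ SUBPL  r1←0x94

VAL = 0x5f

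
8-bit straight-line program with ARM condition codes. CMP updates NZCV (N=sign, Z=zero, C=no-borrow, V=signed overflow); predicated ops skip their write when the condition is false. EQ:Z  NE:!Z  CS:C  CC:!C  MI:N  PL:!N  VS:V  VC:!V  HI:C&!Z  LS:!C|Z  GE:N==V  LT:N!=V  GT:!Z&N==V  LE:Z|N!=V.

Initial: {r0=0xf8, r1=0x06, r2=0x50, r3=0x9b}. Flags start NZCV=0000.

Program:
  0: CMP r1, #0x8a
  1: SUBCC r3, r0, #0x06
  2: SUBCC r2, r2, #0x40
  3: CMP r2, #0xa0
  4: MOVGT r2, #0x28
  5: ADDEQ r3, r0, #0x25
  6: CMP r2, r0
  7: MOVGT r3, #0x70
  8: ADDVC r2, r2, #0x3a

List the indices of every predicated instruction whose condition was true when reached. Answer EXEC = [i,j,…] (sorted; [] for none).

0: ✓ CMP  NZCV=0000
1: ✓ SUBCC  r3←0xf2
2: ✓ SUBCC  r2←0x10
3: ✓ CMP  NZCV=0000
4: ✓ MOVGT  r2←0x28
5: · ADDEQ
6: ✓ CMP  NZCV=0000
7: ✓ MOVGT  r3←0x70
8: ✓ ADDVC  r2←0x62

EXEC = [1,2,4,7,8]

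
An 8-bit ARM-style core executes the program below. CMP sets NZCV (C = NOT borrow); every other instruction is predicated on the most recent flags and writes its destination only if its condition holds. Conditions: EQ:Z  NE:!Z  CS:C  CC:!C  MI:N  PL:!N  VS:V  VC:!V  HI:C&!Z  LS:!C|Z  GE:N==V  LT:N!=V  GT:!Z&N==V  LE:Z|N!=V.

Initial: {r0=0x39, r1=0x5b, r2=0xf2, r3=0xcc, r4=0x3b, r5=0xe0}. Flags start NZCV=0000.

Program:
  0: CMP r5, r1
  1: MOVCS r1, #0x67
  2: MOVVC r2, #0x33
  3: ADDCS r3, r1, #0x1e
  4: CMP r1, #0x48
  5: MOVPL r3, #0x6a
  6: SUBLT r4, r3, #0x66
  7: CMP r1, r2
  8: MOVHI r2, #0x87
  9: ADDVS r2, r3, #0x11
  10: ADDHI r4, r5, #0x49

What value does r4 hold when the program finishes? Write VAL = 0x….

[0] flags=1010 → (cmp)
[1] flags=1010 CS?T → r1=0x67
[2] flags=1010 VC?T → r2=0x33
[3] flags=1010 CS?T → r3=0x85
[4] flags=0010 → (cmp)
[5] flags=0010 PL?T → r3=0x6a
[6] flags=0010 LT?F → skip
[7] flags=0010 → (cmp)
[8] flags=0010 HI?T → r2=0x87
[9] flags=0010 VS?F → skip
[10] flags=0010 HI?T → r4=0x29

VAL = 0x29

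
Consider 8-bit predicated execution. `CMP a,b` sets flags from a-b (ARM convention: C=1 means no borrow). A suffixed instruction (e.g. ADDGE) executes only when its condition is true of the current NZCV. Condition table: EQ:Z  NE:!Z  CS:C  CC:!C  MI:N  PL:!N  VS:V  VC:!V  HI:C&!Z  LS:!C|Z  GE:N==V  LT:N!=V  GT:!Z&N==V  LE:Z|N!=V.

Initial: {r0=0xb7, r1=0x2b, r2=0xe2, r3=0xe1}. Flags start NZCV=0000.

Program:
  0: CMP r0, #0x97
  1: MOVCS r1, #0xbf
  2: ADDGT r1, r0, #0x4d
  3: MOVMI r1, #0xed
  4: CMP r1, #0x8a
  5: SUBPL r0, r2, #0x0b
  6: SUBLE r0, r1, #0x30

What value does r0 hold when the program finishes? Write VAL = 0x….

VAL = 0xd7

[0] flags=0010 → (cmp)
[1] flags=0010 CS?T → r1=0xbf
[2] flags=0010 GT?T → r1=0x04
[3] flags=0010 MI?F → skip
[4] flags=0000 → (cmp)
[5] flags=0000 PL?T → r0=0xd7
[6] flags=0000 LE?F → skip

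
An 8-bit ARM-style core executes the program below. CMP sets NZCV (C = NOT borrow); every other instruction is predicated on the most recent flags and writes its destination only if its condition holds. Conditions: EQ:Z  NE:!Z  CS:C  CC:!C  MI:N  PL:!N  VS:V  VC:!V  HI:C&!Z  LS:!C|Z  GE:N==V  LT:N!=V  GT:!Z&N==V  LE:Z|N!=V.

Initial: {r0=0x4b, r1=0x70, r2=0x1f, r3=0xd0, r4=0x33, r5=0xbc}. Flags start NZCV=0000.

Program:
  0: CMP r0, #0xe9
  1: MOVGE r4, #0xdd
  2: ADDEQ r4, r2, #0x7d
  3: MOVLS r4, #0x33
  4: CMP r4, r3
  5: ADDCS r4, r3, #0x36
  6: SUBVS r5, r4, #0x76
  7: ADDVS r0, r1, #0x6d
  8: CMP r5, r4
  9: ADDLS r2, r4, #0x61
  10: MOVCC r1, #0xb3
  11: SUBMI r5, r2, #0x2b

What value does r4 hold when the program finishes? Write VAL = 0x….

0: ✓ CMP  NZCV=0000
1: ✓ MOVGE  r4←0xdd
2: · ADDEQ
3: ✓ MOVLS  r4←0x33
4: ✓ CMP  NZCV=0000
5: · ADDCS
6: · SUBVS
7: · ADDVS
8: ✓ CMP  NZCV=1010
9: · ADDLS
10: · MOVCC
11: ✓ SUBMI  r5←0xf4

VAL = 0x33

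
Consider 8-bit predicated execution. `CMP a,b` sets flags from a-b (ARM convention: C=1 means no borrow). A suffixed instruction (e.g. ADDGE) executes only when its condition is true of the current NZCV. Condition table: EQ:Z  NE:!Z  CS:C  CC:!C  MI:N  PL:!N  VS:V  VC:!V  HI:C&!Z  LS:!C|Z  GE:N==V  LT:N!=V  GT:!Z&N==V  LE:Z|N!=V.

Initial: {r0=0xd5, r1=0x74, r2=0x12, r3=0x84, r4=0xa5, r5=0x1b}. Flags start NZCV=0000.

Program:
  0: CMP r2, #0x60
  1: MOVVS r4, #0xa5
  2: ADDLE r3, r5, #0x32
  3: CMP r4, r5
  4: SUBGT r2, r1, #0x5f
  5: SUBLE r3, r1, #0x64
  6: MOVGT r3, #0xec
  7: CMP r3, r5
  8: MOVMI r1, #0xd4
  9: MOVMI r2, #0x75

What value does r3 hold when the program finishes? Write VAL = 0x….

[0] flags=1000 → (cmp)
[1] flags=1000 VS?F → skip
[2] flags=1000 LE?T → r3=0x4d
[3] flags=1010 → (cmp)
[4] flags=1010 GT?F → skip
[5] flags=1010 LE?T → r3=0x10
[6] flags=1010 GT?F → skip
[7] flags=1000 → (cmp)
[8] flags=1000 MI?T → r1=0xd4
[9] flags=1000 MI?T → r2=0x75

VAL = 0x10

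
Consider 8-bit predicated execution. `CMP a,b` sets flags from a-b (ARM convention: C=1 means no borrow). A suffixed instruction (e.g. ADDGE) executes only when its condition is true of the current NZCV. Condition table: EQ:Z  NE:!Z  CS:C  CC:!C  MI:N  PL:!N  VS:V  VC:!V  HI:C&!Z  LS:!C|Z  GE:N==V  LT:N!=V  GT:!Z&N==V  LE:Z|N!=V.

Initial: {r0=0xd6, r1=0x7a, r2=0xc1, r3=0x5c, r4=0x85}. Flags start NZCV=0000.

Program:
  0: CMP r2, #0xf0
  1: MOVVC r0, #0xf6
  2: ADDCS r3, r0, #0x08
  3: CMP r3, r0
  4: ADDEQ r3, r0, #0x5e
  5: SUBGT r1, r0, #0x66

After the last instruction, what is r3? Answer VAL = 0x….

VAL = 0x5c

0: ✓ CMP  NZCV=1000
1: ✓ MOVVC  r0←0xf6
2: · ADDCS
3: ✓ CMP  NZCV=0000
4: · ADDEQ
5: ✓ SUBGT  r1←0x90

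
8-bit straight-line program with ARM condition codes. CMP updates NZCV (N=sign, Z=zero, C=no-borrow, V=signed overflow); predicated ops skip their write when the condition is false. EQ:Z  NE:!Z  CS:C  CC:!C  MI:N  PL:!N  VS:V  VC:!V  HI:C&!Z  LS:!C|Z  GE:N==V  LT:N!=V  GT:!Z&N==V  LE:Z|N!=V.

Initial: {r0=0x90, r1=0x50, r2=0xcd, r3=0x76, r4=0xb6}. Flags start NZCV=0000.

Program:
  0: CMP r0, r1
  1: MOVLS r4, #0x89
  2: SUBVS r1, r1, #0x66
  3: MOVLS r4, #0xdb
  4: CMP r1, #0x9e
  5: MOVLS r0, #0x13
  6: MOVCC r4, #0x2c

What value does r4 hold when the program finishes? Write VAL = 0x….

[0] flags=0011 → (cmp)
[1] flags=0011 LS?F → skip
[2] flags=0011 VS?T → r1=0xea
[3] flags=0011 LS?F → skip
[4] flags=0010 → (cmp)
[5] flags=0010 LS?F → skip
[6] flags=0010 CC?F → skip

VAL = 0xb6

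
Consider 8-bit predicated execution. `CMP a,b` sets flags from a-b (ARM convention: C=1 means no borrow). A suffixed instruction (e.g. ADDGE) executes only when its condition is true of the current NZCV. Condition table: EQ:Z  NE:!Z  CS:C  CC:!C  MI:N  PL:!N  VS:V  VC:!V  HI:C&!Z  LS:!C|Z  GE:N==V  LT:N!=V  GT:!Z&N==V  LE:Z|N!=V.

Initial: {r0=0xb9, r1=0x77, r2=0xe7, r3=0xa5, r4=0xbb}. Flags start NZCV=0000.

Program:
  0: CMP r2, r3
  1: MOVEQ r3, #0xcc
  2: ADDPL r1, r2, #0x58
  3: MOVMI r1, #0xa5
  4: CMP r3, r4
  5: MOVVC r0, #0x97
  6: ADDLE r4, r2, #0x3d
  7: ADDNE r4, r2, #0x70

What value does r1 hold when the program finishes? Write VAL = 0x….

0: ✓ CMP  NZCV=0010
1: · MOVEQ
2: ✓ ADDPL  r1←0x3f
3: · MOVMI
4: ✓ CMP  NZCV=1000
5: ✓ MOVVC  r0←0x97
6: ✓ ADDLE  r4←0x24
7: ✓ ADDNE  r4←0x57

VAL = 0x3f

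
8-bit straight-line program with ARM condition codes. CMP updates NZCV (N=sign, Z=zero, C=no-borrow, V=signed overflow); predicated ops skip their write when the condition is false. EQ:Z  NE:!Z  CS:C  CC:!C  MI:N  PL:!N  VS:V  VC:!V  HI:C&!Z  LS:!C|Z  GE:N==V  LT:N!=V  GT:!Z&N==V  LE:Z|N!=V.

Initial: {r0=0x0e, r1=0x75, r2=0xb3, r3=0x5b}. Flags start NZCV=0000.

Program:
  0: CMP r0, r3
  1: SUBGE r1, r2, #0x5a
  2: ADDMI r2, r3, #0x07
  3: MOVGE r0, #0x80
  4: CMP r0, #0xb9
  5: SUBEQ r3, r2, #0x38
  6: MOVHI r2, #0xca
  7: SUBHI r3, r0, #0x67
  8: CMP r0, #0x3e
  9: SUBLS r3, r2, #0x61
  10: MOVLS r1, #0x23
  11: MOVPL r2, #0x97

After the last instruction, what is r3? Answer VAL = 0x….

[0] flags=1000 → (cmp)
[1] flags=1000 GE?F → skip
[2] flags=1000 MI?T → r2=0x62
[3] flags=1000 GE?F → skip
[4] flags=0000 → (cmp)
[5] flags=0000 EQ?F → skip
[6] flags=0000 HI?F → skip
[7] flags=0000 HI?F → skip
[8] flags=1000 → (cmp)
[9] flags=1000 LS?T → r3=0x01
[10] flags=1000 LS?T → r1=0x23
[11] flags=1000 PL?F → skip

VAL = 0x01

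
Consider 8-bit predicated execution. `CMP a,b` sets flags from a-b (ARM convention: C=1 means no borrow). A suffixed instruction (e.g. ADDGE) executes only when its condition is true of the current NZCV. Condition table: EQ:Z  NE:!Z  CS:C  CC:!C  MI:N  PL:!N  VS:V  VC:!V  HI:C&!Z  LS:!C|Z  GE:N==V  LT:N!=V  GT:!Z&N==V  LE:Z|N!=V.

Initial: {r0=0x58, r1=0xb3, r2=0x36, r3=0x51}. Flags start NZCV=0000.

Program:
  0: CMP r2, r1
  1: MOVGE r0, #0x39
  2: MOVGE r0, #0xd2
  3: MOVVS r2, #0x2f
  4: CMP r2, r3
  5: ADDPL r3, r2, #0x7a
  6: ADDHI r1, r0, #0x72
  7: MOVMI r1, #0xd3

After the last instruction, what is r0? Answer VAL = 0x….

[0] flags=1001 → (cmp)
[1] flags=1001 GE?T → r0=0x39
[2] flags=1001 GE?T → r0=0xd2
[3] flags=1001 VS?T → r2=0x2f
[4] flags=1000 → (cmp)
[5] flags=1000 PL?F → skip
[6] flags=1000 HI?F → skip
[7] flags=1000 MI?T → r1=0xd3

VAL = 0xd2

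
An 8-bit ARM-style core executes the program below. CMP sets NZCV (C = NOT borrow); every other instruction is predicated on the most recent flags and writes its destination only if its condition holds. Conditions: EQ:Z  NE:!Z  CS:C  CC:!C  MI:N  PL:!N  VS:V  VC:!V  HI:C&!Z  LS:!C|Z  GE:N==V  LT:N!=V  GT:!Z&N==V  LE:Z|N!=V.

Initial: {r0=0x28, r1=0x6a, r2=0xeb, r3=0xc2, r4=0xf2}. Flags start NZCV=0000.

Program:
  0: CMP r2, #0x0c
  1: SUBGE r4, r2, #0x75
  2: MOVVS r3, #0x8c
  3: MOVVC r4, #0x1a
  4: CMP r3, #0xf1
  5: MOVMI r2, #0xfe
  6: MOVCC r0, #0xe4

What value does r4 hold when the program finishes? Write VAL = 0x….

VAL = 0x1a

[0] flags=1010 → (cmp)
[1] flags=1010 GE?F → skip
[2] flags=1010 VS?F → skip
[3] flags=1010 VC?T → r4=0x1a
[4] flags=1000 → (cmp)
[5] flags=1000 MI?T → r2=0xfe
[6] flags=1000 CC?T → r0=0xe4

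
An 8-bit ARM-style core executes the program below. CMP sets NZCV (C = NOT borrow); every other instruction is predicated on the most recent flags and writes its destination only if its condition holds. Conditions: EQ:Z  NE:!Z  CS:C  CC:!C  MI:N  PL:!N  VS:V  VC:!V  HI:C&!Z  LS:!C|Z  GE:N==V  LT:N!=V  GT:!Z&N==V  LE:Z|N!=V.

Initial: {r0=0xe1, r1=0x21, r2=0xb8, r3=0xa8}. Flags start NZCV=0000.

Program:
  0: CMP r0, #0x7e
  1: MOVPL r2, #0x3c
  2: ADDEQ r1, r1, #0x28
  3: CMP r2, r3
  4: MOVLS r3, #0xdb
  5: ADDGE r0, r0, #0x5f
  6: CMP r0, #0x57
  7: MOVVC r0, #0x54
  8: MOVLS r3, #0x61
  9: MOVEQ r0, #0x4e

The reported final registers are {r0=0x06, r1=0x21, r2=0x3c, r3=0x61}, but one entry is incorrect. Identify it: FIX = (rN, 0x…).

FIX = (r0, 0x54)

[0] flags=0011 → (cmp)
[1] flags=0011 PL?T → r2=0x3c
[2] flags=0011 EQ?F → skip
[3] flags=1001 → (cmp)
[4] flags=1001 LS?T → r3=0xdb
[5] flags=1001 GE?T → r0=0x40
[6] flags=1000 → (cmp)
[7] flags=1000 VC?T → r0=0x54
[8] flags=1000 LS?T → r3=0x61
[9] flags=1000 EQ?F → skip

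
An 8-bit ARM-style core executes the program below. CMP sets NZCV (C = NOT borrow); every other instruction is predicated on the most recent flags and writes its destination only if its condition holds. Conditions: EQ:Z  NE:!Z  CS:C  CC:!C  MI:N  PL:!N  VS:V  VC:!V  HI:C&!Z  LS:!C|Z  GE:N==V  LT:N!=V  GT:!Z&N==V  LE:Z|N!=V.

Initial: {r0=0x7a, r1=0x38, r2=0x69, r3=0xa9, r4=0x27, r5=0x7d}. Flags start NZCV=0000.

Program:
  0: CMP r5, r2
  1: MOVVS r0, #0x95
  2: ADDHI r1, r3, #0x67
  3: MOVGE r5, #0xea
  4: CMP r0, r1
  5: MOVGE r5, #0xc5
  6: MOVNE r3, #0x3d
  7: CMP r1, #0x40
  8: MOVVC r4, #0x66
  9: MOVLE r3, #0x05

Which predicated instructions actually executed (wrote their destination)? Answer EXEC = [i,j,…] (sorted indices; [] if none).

EXEC = [2,3,5,6,8,9]

0: ✓ CMP  NZCV=0010
1: · MOVVS
2: ✓ ADDHI  r1←0x10
3: ✓ MOVGE  r5←0xea
4: ✓ CMP  NZCV=0010
5: ✓ MOVGE  r5←0xc5
6: ✓ MOVNE  r3←0x3d
7: ✓ CMP  NZCV=1000
8: ✓ MOVVC  r4←0x66
9: ✓ MOVLE  r3←0x05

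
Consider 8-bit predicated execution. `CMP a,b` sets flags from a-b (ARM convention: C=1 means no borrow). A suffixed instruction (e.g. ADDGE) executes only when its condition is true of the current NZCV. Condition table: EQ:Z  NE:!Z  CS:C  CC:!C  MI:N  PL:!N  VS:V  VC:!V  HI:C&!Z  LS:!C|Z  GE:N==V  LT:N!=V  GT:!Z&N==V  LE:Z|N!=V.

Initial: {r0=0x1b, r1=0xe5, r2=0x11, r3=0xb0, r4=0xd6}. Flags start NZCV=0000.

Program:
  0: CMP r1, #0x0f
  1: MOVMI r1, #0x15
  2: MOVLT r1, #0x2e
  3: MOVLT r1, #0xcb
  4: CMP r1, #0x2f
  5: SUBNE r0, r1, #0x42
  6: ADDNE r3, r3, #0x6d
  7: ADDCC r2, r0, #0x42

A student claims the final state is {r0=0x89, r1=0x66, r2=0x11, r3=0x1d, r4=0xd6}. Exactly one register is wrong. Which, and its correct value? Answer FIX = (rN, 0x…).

0: ✓ CMP  NZCV=1010
1: ✓ MOVMI  r1←0x15
2: ✓ MOVLT  r1←0x2e
3: ✓ MOVLT  r1←0xcb
4: ✓ CMP  NZCV=1010
5: ✓ SUBNE  r0←0x89
6: ✓ ADDNE  r3←0x1d
7: · ADDCC

FIX = (r1, 0xcb)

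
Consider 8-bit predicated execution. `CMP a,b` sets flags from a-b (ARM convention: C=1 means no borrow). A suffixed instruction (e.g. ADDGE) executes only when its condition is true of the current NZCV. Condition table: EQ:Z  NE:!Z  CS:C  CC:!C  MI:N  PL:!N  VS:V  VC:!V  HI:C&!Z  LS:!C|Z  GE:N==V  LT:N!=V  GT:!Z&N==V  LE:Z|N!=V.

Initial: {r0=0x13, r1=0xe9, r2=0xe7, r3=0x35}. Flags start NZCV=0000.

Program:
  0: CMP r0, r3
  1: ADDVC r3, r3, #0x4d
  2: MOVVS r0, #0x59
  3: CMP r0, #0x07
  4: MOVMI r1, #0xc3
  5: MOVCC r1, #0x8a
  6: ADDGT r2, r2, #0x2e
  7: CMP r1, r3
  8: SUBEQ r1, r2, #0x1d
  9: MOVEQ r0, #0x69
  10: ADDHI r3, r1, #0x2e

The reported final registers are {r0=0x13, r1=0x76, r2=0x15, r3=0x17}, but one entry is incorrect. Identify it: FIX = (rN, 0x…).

FIX = (r1, 0xe9)

0: ✓ CMP  NZCV=1000
1: ✓ ADDVC  r3←0x82
2: · MOVVS
3: ✓ CMP  NZCV=0010
4: · MOVMI
5: · MOVCC
6: ✓ ADDGT  r2←0x15
7: ✓ CMP  NZCV=0010
8: · SUBEQ
9: · MOVEQ
10: ✓ ADDHI  r3←0x17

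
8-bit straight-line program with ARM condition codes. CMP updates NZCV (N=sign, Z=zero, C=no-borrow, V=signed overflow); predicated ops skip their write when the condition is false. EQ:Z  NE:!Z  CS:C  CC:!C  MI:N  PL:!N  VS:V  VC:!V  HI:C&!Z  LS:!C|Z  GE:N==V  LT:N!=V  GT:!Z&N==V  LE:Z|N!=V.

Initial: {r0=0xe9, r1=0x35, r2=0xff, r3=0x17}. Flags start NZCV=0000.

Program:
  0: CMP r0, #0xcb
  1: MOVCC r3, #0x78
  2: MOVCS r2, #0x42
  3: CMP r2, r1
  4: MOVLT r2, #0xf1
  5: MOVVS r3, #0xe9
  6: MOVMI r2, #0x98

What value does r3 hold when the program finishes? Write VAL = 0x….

[0] flags=0010 → (cmp)
[1] flags=0010 CC?F → skip
[2] flags=0010 CS?T → r2=0x42
[3] flags=0010 → (cmp)
[4] flags=0010 LT?F → skip
[5] flags=0010 VS?F → skip
[6] flags=0010 MI?F → skip

VAL = 0x17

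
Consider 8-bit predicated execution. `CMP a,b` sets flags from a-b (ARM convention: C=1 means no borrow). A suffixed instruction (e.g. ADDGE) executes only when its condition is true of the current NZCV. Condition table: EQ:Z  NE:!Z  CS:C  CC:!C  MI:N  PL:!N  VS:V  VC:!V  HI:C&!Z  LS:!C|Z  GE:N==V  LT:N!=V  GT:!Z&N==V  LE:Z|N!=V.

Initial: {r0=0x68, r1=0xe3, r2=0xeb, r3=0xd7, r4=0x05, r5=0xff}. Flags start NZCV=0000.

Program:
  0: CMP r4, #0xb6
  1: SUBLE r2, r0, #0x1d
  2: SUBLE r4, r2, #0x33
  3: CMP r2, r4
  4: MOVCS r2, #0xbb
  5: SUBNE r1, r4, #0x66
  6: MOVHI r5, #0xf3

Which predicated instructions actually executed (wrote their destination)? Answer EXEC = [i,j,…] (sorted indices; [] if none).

[0] flags=0000 → (cmp)
[1] flags=0000 LE?F → skip
[2] flags=0000 LE?F → skip
[3] flags=1010 → (cmp)
[4] flags=1010 CS?T → r2=0xbb
[5] flags=1010 NE?T → r1=0x9f
[6] flags=1010 HI?T → r5=0xf3

EXEC = [4,5,6]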